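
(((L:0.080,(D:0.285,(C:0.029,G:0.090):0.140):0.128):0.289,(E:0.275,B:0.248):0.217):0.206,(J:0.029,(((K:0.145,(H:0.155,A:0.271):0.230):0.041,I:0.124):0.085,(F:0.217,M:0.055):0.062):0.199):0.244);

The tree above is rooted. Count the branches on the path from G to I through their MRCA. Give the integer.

The MRCA of G and I is the root of the tree.
From G up to that node: 5 branches. From I up to the same node: 4 branches. Total: 5 + 4 = 9.

9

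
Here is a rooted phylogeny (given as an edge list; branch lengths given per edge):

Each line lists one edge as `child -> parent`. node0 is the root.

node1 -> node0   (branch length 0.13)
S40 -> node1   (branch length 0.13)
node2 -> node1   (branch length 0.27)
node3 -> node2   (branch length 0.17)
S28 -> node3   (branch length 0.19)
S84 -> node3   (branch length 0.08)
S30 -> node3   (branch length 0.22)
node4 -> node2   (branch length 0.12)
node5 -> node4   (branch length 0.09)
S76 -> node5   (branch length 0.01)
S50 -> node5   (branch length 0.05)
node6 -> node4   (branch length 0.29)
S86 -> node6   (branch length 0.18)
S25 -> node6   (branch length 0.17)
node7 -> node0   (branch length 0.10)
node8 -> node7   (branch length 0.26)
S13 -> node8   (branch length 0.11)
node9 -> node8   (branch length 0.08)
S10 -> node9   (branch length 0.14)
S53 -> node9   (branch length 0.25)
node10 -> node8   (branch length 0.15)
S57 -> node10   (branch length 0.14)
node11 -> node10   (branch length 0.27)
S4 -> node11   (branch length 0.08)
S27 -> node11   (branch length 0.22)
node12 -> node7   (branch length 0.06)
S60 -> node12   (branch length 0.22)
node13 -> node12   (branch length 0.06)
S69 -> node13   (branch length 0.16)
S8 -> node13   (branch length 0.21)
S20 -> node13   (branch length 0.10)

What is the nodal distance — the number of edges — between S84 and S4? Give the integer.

The MRCA of S84 and S4 is the root of the tree.
From S84 up to that node: 4 branches. From S4 up to the same node: 5 branches. Total: 4 + 5 = 9.

9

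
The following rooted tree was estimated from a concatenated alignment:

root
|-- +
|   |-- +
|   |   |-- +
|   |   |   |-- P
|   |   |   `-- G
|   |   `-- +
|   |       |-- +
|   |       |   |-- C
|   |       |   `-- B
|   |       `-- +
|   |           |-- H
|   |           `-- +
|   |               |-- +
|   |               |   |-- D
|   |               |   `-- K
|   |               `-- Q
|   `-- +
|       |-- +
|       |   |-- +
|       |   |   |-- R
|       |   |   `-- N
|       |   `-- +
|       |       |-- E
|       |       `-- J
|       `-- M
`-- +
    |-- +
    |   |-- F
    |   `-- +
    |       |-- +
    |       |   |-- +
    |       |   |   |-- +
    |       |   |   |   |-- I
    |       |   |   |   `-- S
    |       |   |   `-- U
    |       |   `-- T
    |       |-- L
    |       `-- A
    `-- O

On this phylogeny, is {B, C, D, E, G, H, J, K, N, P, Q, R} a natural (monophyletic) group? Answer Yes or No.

No

The MRCA of the listed taxa subtends (((P,G),((C,B),(H,((D,K),Q)))),(((R,N),(E,J)),M)).
That clade also contains M, which is not in the proposed group, so the group is not monophyletic.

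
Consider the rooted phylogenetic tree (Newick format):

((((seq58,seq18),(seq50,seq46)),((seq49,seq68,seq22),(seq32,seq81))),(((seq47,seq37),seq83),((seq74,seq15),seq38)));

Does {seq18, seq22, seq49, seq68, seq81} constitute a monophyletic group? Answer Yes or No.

No

The MRCA of the listed taxa subtends (((seq58,seq18),(seq50,seq46)),((seq49,seq68,seq22),(seq32,seq81))).
That clade also contains seq32, seq46, seq50, seq58, which are not in the proposed group, so the group is not monophyletic.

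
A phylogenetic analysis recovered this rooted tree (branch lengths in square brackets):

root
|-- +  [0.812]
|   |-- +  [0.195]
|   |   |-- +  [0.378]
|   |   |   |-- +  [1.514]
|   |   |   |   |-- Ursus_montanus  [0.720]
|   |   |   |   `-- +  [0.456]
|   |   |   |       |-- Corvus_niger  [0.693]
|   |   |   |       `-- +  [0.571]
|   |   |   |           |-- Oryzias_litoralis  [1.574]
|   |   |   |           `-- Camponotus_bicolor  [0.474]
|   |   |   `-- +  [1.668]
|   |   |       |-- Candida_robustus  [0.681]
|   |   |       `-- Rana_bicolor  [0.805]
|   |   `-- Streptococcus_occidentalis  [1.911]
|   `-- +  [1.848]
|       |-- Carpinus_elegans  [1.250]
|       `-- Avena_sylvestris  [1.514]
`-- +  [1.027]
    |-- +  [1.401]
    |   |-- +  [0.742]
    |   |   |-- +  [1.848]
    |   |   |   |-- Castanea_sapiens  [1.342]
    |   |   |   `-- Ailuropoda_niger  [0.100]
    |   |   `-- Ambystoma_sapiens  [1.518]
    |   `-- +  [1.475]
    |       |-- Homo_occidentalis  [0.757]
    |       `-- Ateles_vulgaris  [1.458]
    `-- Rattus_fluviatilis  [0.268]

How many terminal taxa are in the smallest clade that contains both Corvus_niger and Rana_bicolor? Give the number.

6

The MRCA of Corvus_niger and Rana_bicolor is the node subtending ((Ursus_montanus,(Corvus_niger,(Oryzias_litoralis,Camponotus_bicolor))),(Candida_robustus,Rana_bicolor)).
That clade contains 6 terminal taxa: Camponotus_bicolor, Candida_robustus, Corvus_niger, Oryzias_litoralis, Rana_bicolor, Ursus_montanus.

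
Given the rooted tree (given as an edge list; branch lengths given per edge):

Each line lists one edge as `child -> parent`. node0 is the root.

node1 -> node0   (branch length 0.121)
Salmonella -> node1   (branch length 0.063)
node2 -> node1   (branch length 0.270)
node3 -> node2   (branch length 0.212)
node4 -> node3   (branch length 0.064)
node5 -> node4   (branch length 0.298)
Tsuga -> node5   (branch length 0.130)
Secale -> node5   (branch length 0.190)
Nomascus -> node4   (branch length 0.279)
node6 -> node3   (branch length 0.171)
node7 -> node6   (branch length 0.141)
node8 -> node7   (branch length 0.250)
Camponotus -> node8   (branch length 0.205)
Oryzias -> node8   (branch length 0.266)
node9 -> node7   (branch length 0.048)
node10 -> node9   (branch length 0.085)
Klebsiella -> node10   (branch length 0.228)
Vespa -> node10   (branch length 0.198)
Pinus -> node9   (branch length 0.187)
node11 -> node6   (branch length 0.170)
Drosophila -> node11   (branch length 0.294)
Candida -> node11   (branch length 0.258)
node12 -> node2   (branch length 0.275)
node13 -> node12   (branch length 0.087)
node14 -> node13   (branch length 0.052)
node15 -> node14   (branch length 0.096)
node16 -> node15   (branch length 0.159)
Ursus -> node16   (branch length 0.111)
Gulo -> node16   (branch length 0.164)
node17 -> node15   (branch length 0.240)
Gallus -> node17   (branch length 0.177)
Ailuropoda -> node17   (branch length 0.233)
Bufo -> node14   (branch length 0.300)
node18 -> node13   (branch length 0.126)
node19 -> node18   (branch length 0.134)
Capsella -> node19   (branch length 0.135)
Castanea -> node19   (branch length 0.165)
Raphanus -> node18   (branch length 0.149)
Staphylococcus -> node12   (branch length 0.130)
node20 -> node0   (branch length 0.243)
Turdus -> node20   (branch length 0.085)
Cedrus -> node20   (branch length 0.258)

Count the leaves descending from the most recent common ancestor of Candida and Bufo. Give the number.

19

The MRCA of Candida and Bufo is the node subtending ((((Tsuga,Secale),Nomascus),(((Camponotus,Oryzias),((Klebsiella,Vespa),Pinus)),(Drosophila,Candida))),(((((Ursus,Gulo),(Gallus,Ailuropoda)),Bufo),((Capsella,Castanea),Raphanus)),Staphylococcus)).
That clade contains 19 terminal taxa: Ailuropoda, Bufo, Camponotus, Candida, Capsella, Castanea, Drosophila, Gallus, Gulo, Klebsiella, Nomascus, Oryzias, Pinus, Raphanus, Secale, Staphylococcus, Tsuga, Ursus, Vespa.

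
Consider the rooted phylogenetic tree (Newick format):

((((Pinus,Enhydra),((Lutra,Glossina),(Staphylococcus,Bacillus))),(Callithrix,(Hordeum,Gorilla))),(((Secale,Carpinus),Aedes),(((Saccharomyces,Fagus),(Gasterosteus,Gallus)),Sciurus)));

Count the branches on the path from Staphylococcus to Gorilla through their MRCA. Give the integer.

The MRCA of Staphylococcus and Gorilla is the node subtending (((Pinus,Enhydra),((Lutra,Glossina),(Staphylococcus,Bacillus))),(Callithrix,(Hordeum,Gorilla))).
From Staphylococcus up to that node: 4 branches. From Gorilla up to the same node: 3 branches. Total: 4 + 3 = 7.

7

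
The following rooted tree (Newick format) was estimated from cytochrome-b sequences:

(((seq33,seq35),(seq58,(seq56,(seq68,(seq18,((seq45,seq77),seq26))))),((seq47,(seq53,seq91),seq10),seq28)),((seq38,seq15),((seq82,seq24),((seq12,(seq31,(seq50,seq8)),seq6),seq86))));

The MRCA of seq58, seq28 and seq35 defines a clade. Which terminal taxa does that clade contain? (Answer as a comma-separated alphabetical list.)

Tracing seq58: it sits inside (seq58,(seq56,(seq68,(seq18,((seq45,seq77),seq26))))).
Tracing seq28: it sits inside ((seq47,(seq53,seq91),seq10),seq28).
Tracing seq35: it sits inside (seq33,seq35).
The smallest clade enclosing all 3 is ((seq33,seq35),(seq58,(seq56,(seq68,(seq18,((seq45,seq77),seq26))))),((seq47,(seq53,seq91),seq10),seq28)); the answer is its 14 terminal taxa in alphabetical order.

seq10, seq18, seq26, seq28, seq33, seq35, seq45, seq47, seq53, seq56, seq58, seq68, seq77, seq91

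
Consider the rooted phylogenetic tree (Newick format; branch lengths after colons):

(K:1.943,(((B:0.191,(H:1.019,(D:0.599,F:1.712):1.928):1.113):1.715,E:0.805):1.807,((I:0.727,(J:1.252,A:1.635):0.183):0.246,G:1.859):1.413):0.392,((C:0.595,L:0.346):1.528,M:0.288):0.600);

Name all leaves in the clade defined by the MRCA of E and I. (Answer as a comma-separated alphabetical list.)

A, B, D, E, F, G, H, I, J

Tracing E: it sits inside ((B,(H,(D,F))),E).
Tracing I: it sits inside (I,(J,A)).
The smallest clade enclosing both is (((B,(H,(D,F))),E),((I,(J,A)),G)); the answer is its 9 terminal taxa in alphabetical order.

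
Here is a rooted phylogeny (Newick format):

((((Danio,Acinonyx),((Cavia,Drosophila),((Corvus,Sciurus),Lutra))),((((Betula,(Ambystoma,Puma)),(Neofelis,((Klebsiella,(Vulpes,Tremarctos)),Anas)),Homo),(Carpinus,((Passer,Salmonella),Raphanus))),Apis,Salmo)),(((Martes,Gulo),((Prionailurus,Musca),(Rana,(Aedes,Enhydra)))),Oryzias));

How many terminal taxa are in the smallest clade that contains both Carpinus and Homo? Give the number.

13

The MRCA of Carpinus and Homo is the node subtending (((Betula,(Ambystoma,Puma)),(Neofelis,((Klebsiella,(Vulpes,Tremarctos)),Anas)),Homo),(Carpinus,((Passer,Salmonella),Raphanus))).
That clade contains 13 terminal taxa: Ambystoma, Anas, Betula, Carpinus, Homo, Klebsiella, Neofelis, Passer, Puma, Raphanus, Salmonella, Tremarctos, Vulpes.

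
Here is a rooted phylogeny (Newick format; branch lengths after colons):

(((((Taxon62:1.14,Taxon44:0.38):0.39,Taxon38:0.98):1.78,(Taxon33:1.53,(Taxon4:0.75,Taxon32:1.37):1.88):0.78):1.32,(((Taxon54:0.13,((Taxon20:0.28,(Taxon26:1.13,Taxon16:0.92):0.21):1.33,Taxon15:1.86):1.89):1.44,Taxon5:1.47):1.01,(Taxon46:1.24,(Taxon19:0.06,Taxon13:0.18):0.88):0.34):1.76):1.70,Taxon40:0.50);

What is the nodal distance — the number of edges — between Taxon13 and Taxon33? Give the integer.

The MRCA of Taxon13 and Taxon33 is the node subtending ((((Taxon62,Taxon44),Taxon38),(Taxon33,(Taxon4,Taxon32))),(((Taxon54,((Taxon20,(Taxon26,Taxon16)),Taxon15)),Taxon5),(Taxon46,(Taxon19,Taxon13)))).
From Taxon13 up to that node: 4 branches. From Taxon33 up to the same node: 3 branches. Total: 4 + 3 = 7.

7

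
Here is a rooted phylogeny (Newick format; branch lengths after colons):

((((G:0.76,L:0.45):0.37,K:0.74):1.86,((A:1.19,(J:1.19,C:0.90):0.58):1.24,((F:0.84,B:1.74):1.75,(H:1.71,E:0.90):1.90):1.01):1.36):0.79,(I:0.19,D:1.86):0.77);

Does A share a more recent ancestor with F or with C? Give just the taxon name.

C

The MRCA of A and C subtends (A,(J,C)) (3 taxa).
The MRCA of A and F subtends ((A,(J,C)),((F,B),(H,E))) (7 taxa).
The first is nested inside the second, so A shares a more recent common ancestor with C.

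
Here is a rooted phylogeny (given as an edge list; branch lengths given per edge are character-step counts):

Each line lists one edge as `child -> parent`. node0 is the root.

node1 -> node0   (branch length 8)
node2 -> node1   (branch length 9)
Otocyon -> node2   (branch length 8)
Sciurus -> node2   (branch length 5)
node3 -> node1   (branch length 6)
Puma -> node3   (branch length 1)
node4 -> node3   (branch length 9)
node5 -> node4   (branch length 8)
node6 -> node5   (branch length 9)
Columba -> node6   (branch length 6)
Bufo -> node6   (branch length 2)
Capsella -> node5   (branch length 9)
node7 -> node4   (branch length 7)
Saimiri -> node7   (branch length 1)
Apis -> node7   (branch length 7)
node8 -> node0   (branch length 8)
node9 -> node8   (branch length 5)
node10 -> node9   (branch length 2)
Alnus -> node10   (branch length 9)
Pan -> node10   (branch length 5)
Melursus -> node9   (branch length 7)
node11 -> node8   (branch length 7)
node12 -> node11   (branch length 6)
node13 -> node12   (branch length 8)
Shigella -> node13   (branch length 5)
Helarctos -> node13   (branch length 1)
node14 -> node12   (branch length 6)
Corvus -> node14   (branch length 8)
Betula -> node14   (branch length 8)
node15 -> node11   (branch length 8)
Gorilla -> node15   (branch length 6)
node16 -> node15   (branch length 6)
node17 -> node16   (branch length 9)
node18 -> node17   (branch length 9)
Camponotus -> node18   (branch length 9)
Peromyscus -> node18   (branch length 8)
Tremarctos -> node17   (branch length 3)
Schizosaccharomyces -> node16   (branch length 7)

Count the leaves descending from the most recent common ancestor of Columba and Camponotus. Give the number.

The MRCA of Columba and Camponotus is the root, so the clade is the entire tree.
That clade contains 20 terminal taxa: Alnus, Apis, Betula, Bufo, Camponotus, Capsella, Columba, Corvus, Gorilla, Helarctos, Melursus, Otocyon, Pan, Peromyscus, Puma, Saimiri, Schizosaccharomyces, Sciurus, Shigella, Tremarctos.

20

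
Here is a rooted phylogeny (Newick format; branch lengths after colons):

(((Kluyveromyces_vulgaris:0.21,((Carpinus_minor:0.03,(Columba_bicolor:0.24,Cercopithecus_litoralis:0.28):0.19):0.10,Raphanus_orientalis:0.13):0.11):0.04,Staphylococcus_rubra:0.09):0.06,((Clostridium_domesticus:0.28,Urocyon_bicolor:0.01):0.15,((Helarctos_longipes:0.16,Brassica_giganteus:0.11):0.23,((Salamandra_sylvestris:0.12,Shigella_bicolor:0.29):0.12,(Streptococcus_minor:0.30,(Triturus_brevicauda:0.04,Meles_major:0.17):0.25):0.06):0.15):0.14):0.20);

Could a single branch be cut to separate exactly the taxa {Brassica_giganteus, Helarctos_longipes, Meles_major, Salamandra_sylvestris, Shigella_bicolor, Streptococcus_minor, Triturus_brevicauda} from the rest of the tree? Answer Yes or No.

Yes

The most recent common ancestor of these taxa subtends ((Helarctos_longipes,Brassica_giganteus),((Salamandra_sylvestris,Shigella_bicolor),(Streptococcus_minor,(Triturus_brevicauda,Meles_major)))).
That clade has exactly 7 tips — every listed taxon and nothing else — so the group is monophyletic.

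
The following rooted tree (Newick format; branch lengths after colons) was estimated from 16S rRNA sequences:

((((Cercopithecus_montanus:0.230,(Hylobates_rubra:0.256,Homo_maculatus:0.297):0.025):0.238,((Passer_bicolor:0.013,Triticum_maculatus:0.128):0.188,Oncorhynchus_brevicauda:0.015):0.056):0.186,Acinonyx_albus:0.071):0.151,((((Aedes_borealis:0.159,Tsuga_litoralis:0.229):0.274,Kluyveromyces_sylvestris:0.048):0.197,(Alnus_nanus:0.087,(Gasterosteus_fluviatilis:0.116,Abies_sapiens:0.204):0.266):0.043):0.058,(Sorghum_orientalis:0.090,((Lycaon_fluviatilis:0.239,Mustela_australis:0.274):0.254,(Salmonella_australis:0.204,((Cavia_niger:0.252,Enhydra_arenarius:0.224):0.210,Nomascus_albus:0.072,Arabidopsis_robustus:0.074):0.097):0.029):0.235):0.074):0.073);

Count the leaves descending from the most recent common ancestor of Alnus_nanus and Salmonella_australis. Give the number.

The MRCA of Alnus_nanus and Salmonella_australis is the node subtending ((((Aedes_borealis,Tsuga_litoralis),Kluyveromyces_sylvestris),(Alnus_nanus,(Gasterosteus_fluviatilis,Abies_sapiens))),(Sorghum_orientalis,((Lycaon_fluviatilis,Mustela_australis),(Salmonella_australis,((Cavia_niger,Enhydra_arenarius),Nomascus_albus,Arabidopsis_robustus))))).
That clade contains 14 terminal taxa: Abies_sapiens, Aedes_borealis, Alnus_nanus, Arabidopsis_robustus, Cavia_niger, Enhydra_arenarius, Gasterosteus_fluviatilis, Kluyveromyces_sylvestris, Lycaon_fluviatilis, Mustela_australis, Nomascus_albus, Salmonella_australis, Sorghum_orientalis, Tsuga_litoralis.

14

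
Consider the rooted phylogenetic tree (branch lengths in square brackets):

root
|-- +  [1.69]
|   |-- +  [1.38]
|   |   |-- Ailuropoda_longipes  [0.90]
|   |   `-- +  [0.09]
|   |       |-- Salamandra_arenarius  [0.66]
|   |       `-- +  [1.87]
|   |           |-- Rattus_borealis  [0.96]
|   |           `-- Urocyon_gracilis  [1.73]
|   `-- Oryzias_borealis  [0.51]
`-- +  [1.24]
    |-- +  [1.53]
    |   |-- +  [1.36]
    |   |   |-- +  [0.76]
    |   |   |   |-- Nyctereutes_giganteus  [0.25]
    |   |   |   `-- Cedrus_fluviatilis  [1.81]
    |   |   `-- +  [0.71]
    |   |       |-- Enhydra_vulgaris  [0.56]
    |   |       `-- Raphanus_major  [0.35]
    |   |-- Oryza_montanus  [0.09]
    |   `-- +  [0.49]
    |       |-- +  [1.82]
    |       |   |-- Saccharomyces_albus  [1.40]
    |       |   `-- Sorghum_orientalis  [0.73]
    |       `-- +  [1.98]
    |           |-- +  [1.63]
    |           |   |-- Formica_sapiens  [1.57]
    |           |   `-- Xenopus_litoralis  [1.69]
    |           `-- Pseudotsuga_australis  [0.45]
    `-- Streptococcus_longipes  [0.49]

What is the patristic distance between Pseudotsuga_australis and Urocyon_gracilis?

The path runs Pseudotsuga_australis → … → MRCA → … → Urocyon_gracilis; the MRCA is the root of the tree.
Branch lengths along that path: 0.45 + 1.98 + 0.49 + 1.53 + 1.24 + 1.69 + 1.38 + 0.09 + 1.87 + 1.73 = 12.45.

12.45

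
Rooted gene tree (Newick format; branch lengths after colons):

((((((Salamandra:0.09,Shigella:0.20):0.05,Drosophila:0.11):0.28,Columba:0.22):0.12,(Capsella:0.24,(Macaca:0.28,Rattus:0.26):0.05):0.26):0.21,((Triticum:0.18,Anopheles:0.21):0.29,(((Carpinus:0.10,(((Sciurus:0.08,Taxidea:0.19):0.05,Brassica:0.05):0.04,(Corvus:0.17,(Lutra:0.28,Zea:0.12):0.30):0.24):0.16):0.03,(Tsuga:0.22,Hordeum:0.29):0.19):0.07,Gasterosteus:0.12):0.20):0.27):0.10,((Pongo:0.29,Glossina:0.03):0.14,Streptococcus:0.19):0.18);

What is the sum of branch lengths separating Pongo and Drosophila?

1.43

The path runs Pongo → … → MRCA → … → Drosophila; the MRCA is the root of the tree.
Branch lengths along that path: 0.29 + 0.14 + 0.18 + 0.10 + 0.21 + 0.12 + 0.28 + 0.11 = 1.43.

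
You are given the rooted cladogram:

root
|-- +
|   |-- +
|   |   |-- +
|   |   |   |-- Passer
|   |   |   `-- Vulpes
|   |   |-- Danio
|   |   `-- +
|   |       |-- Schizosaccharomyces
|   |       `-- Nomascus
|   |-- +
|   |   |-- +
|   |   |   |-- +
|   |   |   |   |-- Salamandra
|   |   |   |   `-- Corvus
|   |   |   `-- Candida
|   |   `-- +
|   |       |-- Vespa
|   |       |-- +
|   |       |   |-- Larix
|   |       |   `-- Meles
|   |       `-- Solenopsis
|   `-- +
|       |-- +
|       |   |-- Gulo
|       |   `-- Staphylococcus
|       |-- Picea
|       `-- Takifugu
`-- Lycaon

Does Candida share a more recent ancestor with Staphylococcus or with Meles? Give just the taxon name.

The MRCA of Candida and Meles subtends (((Salamandra,Corvus),Candida),(Vespa,(Larix,Meles),Solenopsis)) (7 taxa).
The MRCA of Candida and Staphylococcus subtends (((Passer,Vulpes),Danio,(Schizosaccharomyces,Nomascus)),(((Salamandra,Corvus),Candida),(Vespa,(Larix,Meles),Solenopsis)),((Gulo,Staphylococcus),Picea,Takifugu)) (16 taxa).
The first is nested inside the second, so Candida shares a more recent common ancestor with Meles.

Meles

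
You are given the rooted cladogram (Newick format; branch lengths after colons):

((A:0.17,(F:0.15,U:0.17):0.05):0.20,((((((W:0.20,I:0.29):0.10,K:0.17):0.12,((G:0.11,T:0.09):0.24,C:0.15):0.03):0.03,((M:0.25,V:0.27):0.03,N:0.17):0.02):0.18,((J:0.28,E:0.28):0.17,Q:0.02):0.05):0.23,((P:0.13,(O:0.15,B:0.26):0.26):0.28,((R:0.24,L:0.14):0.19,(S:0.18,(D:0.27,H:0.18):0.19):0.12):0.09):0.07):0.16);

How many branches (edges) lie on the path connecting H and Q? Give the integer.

The MRCA of H and Q is the node subtending ((((((W,I),K),((G,T),C)),((M,V),N)),((J,E),Q)),((P,(O,B)),((R,L),(S,(D,H))))).
From H up to that node: 5 branches. From Q up to the same node: 3 branches. Total: 5 + 3 = 8.

8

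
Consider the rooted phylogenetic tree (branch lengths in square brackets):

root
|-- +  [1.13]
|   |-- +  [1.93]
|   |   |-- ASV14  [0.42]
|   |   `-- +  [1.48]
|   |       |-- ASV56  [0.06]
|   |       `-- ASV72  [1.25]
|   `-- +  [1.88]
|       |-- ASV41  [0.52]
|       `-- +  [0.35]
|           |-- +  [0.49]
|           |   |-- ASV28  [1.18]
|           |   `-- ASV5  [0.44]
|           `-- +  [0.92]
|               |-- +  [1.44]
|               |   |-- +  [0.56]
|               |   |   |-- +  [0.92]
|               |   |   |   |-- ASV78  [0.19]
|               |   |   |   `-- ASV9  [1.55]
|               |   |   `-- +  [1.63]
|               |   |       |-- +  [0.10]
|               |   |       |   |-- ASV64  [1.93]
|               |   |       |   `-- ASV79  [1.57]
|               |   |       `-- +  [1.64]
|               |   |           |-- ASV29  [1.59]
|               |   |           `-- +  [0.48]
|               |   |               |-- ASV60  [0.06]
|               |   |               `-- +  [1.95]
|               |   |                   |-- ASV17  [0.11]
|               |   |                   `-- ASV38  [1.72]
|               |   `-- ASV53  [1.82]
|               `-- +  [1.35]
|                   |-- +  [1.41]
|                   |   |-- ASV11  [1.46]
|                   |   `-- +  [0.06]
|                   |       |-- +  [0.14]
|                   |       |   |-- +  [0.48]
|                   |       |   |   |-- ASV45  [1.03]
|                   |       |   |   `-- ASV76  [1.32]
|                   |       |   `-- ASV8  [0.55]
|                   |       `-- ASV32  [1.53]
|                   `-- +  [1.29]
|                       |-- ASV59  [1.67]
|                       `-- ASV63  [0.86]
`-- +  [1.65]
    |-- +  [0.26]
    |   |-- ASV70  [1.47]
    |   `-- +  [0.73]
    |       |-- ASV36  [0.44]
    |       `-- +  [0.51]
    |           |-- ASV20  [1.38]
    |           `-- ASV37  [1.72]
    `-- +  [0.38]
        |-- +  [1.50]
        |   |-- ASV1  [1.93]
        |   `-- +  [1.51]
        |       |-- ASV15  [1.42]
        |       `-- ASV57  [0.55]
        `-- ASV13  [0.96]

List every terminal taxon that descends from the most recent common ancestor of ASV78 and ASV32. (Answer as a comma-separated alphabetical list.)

ASV11, ASV17, ASV29, ASV32, ASV38, ASV45, ASV53, ASV59, ASV60, ASV63, ASV64, ASV76, ASV78, ASV79, ASV8, ASV9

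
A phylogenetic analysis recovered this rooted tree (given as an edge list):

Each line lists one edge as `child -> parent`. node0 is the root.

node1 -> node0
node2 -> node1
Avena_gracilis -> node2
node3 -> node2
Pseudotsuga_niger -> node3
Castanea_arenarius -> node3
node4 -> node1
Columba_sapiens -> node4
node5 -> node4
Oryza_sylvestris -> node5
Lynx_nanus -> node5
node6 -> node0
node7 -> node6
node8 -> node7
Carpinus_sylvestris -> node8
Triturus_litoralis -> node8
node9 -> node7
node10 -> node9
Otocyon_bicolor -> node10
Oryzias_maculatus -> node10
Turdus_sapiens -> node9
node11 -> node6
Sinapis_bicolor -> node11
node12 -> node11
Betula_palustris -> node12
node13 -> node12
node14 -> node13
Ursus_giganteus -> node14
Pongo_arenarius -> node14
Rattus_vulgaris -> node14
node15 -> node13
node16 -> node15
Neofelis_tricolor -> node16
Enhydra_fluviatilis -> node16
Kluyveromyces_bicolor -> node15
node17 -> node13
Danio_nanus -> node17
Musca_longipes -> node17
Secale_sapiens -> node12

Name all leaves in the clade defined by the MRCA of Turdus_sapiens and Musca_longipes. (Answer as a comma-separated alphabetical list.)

Tracing Turdus_sapiens: it sits inside ((Otocyon_bicolor,Oryzias_maculatus),Turdus_sapiens).
Tracing Musca_longipes: it sits inside (Danio_nanus,Musca_longipes).
The smallest clade enclosing both is (((Carpinus_sylvestris,Triturus_litoralis),((Otocyon_bicolor,Oryzias_maculatus),Turdus_sapiens)),(Sinapis_bicolor,(Betula_palustris,((Ursus_giganteus,Pongo_arenarius,Rattus_vulgaris),((Neofelis_tricolor,Enhydra_fluviatilis),Kluyveromyces_bicolor),(Danio_nanus,Musca_longipes)),Secale_sapiens))); the answer is its 16 terminal taxa in alphabetical order.

Betula_palustris, Carpinus_sylvestris, Danio_nanus, Enhydra_fluviatilis, Kluyveromyces_bicolor, Musca_longipes, Neofelis_tricolor, Oryzias_maculatus, Otocyon_bicolor, Pongo_arenarius, Rattus_vulgaris, Secale_sapiens, Sinapis_bicolor, Triturus_litoralis, Turdus_sapiens, Ursus_giganteus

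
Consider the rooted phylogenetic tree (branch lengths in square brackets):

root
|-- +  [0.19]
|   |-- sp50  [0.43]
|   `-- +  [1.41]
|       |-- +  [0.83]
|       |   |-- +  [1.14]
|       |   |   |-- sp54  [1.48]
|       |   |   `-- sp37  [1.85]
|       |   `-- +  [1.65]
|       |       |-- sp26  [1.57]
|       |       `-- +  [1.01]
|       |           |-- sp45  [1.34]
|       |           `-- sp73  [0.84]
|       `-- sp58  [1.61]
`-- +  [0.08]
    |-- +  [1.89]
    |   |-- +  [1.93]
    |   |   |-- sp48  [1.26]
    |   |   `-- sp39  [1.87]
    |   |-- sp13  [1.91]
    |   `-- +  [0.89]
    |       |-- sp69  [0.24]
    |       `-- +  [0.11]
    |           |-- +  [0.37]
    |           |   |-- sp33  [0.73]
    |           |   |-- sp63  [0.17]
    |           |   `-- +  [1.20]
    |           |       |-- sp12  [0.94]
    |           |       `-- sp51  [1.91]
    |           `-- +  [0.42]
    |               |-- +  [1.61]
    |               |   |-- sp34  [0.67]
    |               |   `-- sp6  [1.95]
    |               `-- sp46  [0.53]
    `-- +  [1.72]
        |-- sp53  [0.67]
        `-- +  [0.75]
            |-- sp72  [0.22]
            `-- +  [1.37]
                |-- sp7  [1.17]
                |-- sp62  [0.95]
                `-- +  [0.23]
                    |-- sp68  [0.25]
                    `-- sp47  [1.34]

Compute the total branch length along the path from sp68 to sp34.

9.91

The path runs sp68 → … → MRCA → … → sp34; the MRCA is the node subtending (((sp48,sp39),sp13,(sp69,((sp33,sp63,(sp12,sp51)),((sp34,sp6),sp46)))),(sp53,(sp72,(sp7,sp62,(sp68,sp47))))).
Branch lengths along that path: 0.25 + 0.23 + 1.37 + 0.75 + 1.72 + 1.89 + 0.89 + 0.11 + 0.42 + 1.61 + 0.67 = 9.91.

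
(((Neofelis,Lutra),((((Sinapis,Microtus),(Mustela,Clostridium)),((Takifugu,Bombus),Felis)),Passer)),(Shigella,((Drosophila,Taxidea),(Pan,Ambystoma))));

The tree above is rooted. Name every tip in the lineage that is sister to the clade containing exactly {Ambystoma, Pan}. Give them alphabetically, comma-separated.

The clade containing exactly {Ambystoma, Pan} attaches to the tree at the node subtending ((Drosophila,Taxidea),(Pan,Ambystoma)).
The other lineage descending from that same node — the sister group — is (Drosophila,Taxidea); its 2 tips in alphabetical order are the answer.

Drosophila, Taxidea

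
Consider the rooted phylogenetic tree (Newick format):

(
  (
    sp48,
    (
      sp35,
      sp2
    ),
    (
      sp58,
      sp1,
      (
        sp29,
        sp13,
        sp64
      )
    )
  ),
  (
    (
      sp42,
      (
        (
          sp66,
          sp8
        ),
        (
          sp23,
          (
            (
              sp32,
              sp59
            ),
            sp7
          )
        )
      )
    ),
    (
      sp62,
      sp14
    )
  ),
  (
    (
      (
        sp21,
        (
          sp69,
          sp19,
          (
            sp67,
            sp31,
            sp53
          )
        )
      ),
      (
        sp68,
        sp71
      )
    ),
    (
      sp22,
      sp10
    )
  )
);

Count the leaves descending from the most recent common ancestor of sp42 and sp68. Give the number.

The MRCA of sp42 and sp68 is the root, so the clade is the entire tree.
That clade contains 27 terminal taxa: sp1, sp10, sp13, sp14, sp19, sp2, sp21, sp22, sp23, sp29, sp31, sp32, sp35, sp42, sp48, sp53, sp58, sp59, sp62, sp64, sp66, sp67, sp68, sp69, sp7, sp71, sp8.

27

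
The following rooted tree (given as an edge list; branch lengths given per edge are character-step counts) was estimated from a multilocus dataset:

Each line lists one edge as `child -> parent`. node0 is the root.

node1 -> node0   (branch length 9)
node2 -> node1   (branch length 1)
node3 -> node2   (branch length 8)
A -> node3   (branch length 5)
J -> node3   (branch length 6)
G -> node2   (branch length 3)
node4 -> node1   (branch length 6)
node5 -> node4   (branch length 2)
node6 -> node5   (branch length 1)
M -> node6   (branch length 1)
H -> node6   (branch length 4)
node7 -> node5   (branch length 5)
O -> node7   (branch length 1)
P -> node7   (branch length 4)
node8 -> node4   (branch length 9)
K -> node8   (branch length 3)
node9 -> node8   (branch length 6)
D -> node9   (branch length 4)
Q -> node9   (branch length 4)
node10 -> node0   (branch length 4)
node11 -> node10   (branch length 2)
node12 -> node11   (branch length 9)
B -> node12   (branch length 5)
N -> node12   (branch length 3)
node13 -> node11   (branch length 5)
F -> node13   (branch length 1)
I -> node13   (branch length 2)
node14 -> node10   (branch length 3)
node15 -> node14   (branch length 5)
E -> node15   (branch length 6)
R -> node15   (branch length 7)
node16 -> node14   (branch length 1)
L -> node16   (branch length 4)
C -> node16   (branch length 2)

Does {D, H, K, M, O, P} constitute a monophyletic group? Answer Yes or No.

No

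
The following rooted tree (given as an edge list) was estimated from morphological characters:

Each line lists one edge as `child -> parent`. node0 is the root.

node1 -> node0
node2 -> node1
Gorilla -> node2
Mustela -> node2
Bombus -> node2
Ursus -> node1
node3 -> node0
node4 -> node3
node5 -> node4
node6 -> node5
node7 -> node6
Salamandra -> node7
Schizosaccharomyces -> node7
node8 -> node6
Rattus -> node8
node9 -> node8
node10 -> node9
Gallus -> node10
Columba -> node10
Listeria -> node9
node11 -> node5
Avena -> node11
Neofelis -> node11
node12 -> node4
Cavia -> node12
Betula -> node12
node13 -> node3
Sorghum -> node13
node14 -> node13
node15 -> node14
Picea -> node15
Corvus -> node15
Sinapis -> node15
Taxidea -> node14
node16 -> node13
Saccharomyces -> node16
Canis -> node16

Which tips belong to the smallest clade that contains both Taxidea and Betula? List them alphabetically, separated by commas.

Tracing Taxidea: it sits inside ((Picea,Corvus,Sinapis),Taxidea).
Tracing Betula: it sits inside (Cavia,Betula).
The smallest clade enclosing both is (((((Salamandra,Schizosaccharomyces),(Rattus,((Gallus,Columba),Listeria))),(Avena,Neofelis)),(Cavia,Betula)),(Sorghum,((Picea,Corvus,Sinapis),Taxidea),(Saccharomyces,Canis))); the answer is its 17 terminal taxa in alphabetical order.

Avena, Betula, Canis, Cavia, Columba, Corvus, Gallus, Listeria, Neofelis, Picea, Rattus, Saccharomyces, Salamandra, Schizosaccharomyces, Sinapis, Sorghum, Taxidea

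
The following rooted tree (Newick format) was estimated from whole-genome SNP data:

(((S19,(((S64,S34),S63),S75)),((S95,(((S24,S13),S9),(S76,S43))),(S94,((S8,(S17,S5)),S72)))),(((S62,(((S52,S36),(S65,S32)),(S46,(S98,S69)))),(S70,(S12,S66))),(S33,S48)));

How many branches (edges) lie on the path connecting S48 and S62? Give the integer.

5

The MRCA of S48 and S62 is the node subtending (((S62,(((S52,S36),(S65,S32)),(S46,(S98,S69)))),(S70,(S12,S66))),(S33,S48)).
From S48 up to that node: 2 branches. From S62 up to the same node: 3 branches. Total: 2 + 3 = 5.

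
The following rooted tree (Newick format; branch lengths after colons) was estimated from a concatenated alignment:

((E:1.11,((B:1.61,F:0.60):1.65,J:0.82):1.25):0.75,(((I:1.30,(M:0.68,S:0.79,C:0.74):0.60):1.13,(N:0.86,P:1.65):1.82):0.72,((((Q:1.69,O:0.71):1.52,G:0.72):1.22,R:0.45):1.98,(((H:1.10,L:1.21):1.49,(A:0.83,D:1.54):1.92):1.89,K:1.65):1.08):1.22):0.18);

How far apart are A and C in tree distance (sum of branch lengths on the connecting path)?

10.13

The path runs A → … → MRCA → … → C; the MRCA is the node subtending (((I,(M,S,C)),(N,P)),((((Q,O),G),R),(((H,L),(A,D)),K))).
Branch lengths along that path: 0.83 + 1.92 + 1.89 + 1.08 + 1.22 + 0.72 + 1.13 + 0.60 + 0.74 = 10.13.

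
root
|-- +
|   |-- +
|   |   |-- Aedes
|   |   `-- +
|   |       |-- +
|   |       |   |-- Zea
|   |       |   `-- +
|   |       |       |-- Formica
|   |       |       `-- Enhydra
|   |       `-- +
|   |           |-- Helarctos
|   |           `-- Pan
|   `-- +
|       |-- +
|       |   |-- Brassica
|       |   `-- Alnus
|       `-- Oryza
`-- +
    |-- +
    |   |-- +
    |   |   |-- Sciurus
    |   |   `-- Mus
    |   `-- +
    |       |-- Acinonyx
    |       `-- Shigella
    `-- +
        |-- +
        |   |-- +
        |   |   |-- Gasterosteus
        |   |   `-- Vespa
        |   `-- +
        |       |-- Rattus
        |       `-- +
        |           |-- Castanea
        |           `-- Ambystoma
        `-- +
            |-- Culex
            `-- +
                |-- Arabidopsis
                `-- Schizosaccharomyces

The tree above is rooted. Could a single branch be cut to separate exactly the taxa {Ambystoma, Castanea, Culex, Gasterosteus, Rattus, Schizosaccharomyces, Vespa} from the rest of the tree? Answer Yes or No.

No

The MRCA of the listed taxa subtends (((Gasterosteus,Vespa),(Rattus,(Castanea,Ambystoma))),(Culex,(Arabidopsis,Schizosaccharomyces))).
That clade also contains Arabidopsis, which is not in the proposed group, so the group is not monophyletic.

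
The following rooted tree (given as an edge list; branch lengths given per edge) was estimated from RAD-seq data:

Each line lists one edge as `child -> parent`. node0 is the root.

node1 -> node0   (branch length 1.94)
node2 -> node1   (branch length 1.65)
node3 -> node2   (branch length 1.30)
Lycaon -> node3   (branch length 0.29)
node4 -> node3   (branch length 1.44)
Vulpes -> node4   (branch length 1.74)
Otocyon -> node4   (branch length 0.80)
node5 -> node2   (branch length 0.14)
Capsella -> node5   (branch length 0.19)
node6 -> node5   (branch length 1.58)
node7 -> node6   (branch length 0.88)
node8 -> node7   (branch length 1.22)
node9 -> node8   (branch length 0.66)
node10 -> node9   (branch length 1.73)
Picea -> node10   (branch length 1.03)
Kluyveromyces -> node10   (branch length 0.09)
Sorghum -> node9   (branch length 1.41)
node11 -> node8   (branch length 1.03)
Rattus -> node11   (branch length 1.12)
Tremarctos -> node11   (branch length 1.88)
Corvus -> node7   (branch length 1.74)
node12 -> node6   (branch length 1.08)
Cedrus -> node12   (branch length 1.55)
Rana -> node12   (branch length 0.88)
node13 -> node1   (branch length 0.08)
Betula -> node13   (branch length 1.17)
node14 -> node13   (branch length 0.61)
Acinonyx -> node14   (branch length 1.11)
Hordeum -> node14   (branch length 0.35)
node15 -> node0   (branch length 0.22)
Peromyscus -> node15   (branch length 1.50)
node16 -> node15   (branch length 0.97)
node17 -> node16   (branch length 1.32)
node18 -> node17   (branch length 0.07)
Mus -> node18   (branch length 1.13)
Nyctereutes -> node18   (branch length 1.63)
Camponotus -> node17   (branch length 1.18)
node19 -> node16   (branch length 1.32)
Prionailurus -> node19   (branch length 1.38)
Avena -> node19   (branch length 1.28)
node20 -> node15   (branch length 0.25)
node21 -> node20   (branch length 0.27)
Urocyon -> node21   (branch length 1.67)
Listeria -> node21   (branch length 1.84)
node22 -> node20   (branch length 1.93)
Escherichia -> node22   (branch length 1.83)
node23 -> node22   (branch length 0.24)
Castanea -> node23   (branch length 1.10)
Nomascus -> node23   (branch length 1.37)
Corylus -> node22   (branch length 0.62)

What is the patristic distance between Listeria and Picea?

13.41

The path runs Listeria → … → MRCA → … → Picea; the MRCA is the root of the tree.
Branch lengths along that path: 1.84 + 0.27 + 0.25 + 0.22 + 1.94 + 1.65 + 0.14 + 1.58 + 0.88 + 1.22 + 0.66 + 1.73 + 1.03 = 13.41.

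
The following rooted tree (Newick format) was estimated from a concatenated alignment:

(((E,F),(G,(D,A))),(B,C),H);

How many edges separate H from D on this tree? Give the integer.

5

The MRCA of H and D is the root of the tree.
From H up to that node: 1 branch. From D up to the same node: 4 branches. Total: 1 + 4 = 5.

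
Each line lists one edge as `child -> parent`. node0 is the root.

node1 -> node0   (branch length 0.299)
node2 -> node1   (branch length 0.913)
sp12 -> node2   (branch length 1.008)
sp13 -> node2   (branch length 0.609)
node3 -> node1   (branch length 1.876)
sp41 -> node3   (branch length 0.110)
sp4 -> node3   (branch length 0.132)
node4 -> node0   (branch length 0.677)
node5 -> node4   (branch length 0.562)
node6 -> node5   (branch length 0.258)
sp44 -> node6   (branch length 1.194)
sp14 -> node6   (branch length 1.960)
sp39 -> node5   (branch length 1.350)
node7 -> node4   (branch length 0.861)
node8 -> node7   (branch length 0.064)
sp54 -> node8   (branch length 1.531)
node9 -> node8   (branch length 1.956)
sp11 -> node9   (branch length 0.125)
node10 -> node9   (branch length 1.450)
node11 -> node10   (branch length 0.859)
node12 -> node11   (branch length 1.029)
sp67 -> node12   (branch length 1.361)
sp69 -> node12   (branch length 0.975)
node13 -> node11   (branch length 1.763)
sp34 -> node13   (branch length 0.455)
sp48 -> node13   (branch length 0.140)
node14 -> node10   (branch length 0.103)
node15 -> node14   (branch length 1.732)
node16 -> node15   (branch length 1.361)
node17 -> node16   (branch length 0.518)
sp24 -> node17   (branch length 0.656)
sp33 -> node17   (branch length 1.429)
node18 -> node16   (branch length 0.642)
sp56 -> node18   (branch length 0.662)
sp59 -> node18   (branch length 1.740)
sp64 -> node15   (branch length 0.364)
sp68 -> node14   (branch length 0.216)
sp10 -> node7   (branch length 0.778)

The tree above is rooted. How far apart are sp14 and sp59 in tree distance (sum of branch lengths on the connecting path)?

12.689

The path runs sp14 → … → MRCA → … → sp59; the MRCA is the node subtending (((sp44,sp14),sp39),((sp54,(sp11,(((sp67,sp69),(sp34,sp48)),((((sp24,sp33),(sp56,sp59)),sp64),sp68)))),sp10)).
Branch lengths along that path: 1.960 + 0.258 + 0.562 + 0.861 + 0.064 + 1.956 + 1.450 + 0.103 + 1.732 + 1.361 + 0.642 + 1.740 = 12.689.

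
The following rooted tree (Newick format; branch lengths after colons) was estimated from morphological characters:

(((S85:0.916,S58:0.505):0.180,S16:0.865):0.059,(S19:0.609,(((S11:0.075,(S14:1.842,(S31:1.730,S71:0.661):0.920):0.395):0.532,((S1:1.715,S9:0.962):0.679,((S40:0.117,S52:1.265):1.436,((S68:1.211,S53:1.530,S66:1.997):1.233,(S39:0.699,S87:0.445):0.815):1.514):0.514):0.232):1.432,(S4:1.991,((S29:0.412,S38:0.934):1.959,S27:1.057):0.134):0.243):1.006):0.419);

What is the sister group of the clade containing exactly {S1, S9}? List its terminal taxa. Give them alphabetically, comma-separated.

The clade containing exactly {S1, S9} attaches to the tree at the node subtending ((S1,S9),((S40,S52),((S68,S53,S66),(S39,S87)))).
The other lineage descending from that same node — the sister group — is ((S40,S52),((S68,S53,S66),(S39,S87))); its 7 tips in alphabetical order are the answer.

S39, S40, S52, S53, S66, S68, S87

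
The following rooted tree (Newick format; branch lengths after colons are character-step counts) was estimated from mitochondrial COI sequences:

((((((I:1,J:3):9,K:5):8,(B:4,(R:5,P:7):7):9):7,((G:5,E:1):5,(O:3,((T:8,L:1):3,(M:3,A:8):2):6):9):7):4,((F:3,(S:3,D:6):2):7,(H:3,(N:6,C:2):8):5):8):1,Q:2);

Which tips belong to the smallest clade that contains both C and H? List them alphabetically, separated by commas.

Tracing C: it sits inside (N,C).
Tracing H: it sits inside (H,(N,C)).
The smallest clade enclosing both is (H,(N,C)); the answer is its 3 terminal taxa in alphabetical order.

C, H, N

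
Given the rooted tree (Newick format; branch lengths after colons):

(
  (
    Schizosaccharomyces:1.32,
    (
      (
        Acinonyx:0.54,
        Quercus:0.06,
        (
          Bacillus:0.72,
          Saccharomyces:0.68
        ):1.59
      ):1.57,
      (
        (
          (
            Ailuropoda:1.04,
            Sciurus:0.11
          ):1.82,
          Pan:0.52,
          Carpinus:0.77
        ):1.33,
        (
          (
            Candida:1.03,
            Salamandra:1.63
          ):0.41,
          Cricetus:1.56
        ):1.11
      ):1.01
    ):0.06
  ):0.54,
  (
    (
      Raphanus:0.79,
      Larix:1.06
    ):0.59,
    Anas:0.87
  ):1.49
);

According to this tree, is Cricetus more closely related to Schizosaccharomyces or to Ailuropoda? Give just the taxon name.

Ailuropoda

The MRCA of Cricetus and Ailuropoda subtends (((Ailuropoda,Sciurus),Pan,Carpinus),((Candida,Salamandra),Cricetus)) (7 taxa).
The MRCA of Cricetus and Schizosaccharomyces subtends (Schizosaccharomyces,((Acinonyx,Quercus,(Bacillus,Saccharomyces)),(((Ailuropoda,Sciurus),Pan,Carpinus),((Candida,Salamandra),Cricetus)))) (12 taxa).
The first is nested inside the second, so Cricetus shares a more recent common ancestor with Ailuropoda.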